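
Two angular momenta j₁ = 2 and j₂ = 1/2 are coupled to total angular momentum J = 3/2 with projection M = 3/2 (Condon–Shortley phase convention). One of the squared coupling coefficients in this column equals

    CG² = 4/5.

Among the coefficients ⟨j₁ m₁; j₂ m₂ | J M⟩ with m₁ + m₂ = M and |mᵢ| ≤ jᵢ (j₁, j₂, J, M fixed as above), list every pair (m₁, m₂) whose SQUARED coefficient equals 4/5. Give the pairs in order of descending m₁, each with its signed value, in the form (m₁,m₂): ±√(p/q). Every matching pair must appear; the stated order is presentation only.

Admissible pairs with m₁+m₂ = M = 3/2: (1,1/2), (2,-1/2)
  (m₁,m₂)=(2,-1/2): CG² = 4/5, CG = +√(4/5)   ← matches the target
  (m₁,m₂)=(1,1/2): CG² = 1/5, CG = −√(1/5)
Pairs with CG² = 4/5: (2,-1/2): +√(4/5)

(2,-1/2): +√(4/5)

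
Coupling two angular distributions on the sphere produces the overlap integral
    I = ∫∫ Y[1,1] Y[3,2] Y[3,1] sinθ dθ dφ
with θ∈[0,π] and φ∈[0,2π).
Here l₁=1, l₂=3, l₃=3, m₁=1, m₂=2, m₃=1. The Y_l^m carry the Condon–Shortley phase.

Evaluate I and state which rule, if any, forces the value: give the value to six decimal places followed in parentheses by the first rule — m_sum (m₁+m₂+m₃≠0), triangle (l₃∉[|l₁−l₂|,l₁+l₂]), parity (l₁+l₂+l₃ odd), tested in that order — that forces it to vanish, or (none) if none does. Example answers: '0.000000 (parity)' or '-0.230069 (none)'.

m-sum = 1 + 2 + 1 = 4 ≠ 0 ⇒ I = 0

0.000000 (m_sum)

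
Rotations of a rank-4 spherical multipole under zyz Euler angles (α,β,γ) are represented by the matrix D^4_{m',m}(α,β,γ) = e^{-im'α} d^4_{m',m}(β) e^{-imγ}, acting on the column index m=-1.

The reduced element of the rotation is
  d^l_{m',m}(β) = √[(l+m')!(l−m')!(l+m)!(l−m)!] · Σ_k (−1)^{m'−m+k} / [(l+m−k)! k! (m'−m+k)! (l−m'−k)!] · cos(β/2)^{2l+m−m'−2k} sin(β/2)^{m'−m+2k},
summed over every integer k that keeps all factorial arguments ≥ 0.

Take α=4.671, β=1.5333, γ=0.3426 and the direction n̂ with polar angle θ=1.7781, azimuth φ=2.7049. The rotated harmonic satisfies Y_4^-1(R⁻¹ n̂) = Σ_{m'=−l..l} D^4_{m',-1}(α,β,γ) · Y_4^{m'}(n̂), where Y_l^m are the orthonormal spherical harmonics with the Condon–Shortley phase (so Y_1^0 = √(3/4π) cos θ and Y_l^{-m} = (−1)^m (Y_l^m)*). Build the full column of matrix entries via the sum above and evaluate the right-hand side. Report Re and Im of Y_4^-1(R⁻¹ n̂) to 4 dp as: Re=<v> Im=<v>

Need the full column D^4_{m',-1} for m'=−4..4 at α=4.6710, β=1.5333, γ=0.3426.
cos(β/2)=0.720239, sin(β/2)=0.693726
d^4_{-4,-1}: single k=3 term ⇒ +0.484218;  D = +0.476649+0.085281i
d^4_{-3,-1}: k∈[2..3] ⇒ +0.533219 -0.824475 = -0.291256;  D = +0.063115-0.284336i
d^4_{-2,-1}: k∈[1..3] ⇒ +0.295910 -1.372629 +0.848956 = -0.227763;  D = +0.220118+0.058514i
d^4_{-1,-1}: k∈[0..3] ⇒ +0.072412 -1.007689 +1.869734 -0.578205 = +0.356252;  D = +0.105692-0.340213i
d^4_{0,-1}: k∈[0..3] ⇒ -0.311916 +1.736253 -1.610781 +0.249063 = +0.062618;  D = +0.058979+0.021036i
d^4_{1,-1}: k∈[0..3] ⇒ +0.671792 -1.869734 +0.867308 -0.053642 = -0.384276;  D = +0.143958-0.356292i
d^4_{2,-1}: k∈[0..2] ⇒ -0.915086 +1.273434 -0.236282 = +0.122067;  D = -0.111189-0.050373i
d^4_{3,-1}: k∈[0..1] ⇒ +0.824475 -0.458936 = +0.365539;  D = +0.164493-0.326436i
d^4_{4,-1}: single k=0 term ⇒ -0.449225;  D = -0.392463-0.218578i
Y_4^{m'}(θ=1.7781,φ=2.7049) and Σ D·Y over m':
  (+0.4766+0.0853i)·(-0.0710+0.3996i)  (+0.0631-0.2843i)·(+0.0622+0.2333i)  (+0.2201+0.0585i)·(-0.1447-0.1727i)  (+0.1057-0.3402i)·(-0.2334-0.1090i)  (+0.0590+0.0210i)·(+0.1896+0.0000i)  (+0.1440-0.3563i)·(+0.2334-0.1090i)  (-0.1112-0.0504i)·(-0.1447+0.1727i)  (+0.1645-0.3264i)·(-0.0622+0.2333i)  (-0.3925-0.2186i)·(-0.0710-0.3996i)
Y_4^-1(R⁻¹ n̂) = -0.043959+0.327078i

Re=-0.0440 Im=0.3271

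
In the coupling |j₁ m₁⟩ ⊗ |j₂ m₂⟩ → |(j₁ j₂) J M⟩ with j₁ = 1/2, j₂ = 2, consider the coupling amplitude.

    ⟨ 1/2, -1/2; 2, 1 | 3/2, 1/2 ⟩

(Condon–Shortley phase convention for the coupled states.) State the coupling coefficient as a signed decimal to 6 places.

-0.774597  (= −√(3/5))

j₁+j₂−J=1  J+j₁−j₂=0  J−j₁+j₂=3  j₁+j₂+J+1=5
(j₁±m₁, j₂±m₂, J±M) = (0,1,3,1,2,1)
P² = 12/5
sum k=1..1:
  [1] −1/2 = -1/2
S = -1/2
C² = P²·S² = 3/5 ; C = -0.774597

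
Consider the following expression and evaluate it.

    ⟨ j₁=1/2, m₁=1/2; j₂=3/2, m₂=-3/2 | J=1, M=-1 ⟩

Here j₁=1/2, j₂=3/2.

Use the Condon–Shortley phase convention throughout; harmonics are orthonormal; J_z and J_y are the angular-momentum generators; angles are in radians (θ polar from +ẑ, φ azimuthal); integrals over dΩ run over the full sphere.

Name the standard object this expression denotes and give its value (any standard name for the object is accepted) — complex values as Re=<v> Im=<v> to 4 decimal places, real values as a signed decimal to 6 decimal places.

This is a Clebsch–Gordan (vector-coupling) coefficient.
j₁+j₂−J=1  J+j₁−j₂=0  J−j₁+j₂=2  j₁+j₂+J+1=4
(j₁±m₁, j₂±m₂, J±M) = (1,0,0,3,0,2)
P² = 3
sum k=0..0:
  [0] +1/2 = 1/2
S = 1/2
C² = P²·S² = 3/4 ; C = +0.866025

Clebsch–Gordan coefficient, +√(3/4) ≈ +0.866025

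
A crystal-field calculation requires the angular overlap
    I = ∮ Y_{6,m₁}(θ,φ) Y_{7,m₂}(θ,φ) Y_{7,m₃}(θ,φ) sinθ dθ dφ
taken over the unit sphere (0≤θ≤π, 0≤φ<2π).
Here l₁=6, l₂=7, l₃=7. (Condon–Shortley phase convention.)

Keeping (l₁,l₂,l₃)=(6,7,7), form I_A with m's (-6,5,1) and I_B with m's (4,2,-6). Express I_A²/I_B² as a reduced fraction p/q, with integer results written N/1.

88/117

Shared (l₁,l₂,l₃)=(6,7,7): N and (l;000)² cancel in I_A²/I_B².
A: Δ = 6!·6!·8!/21! = 1/2444321880; Racah Σ t=6..6: t=6:+1/746496000 = 1/746496000; ⇒ 3j(6 7 7; -6 5 1)² = 616/62985, sgn +1
B: Δ = 6!·6!·8!/21! = 1/2444321880; Racah Σ t=1..2: t=1:−1/580608000 t=2:+1/174182400 = 1/248832000; ⇒ 3j(6 7 7; 4 2 -6)² = 21/1615, sgn -1
I_A²/I_B² = (616/62985)/(21/1615) = 88/117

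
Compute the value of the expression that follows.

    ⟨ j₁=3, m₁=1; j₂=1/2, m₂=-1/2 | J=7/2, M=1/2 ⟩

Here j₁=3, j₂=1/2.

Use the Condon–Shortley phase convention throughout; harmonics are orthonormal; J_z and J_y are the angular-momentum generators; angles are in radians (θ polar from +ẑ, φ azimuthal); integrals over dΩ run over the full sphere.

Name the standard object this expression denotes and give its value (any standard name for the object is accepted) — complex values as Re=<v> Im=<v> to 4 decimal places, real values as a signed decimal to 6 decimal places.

This is a Clebsch–Gordan (vector-coupling) coefficient.
triangle: 0!*6!*1!/8! = 720/40320
(j±m)!: 4!*2!*0!*1!*4!*3! = 6912
prefactor² = (2J+1)*Δ*N² = 6912/7
  k=0: +1/(0!*0!*2!*0!*4!*1!) = 1/48
Σ = 1/48  ⇒  CG² = 6912/7*(1/48)² = 3/7
CG = +√(3/7) = +0.654654

Clebsch–Gordan coefficient, +√(3/7) ≈ +0.654654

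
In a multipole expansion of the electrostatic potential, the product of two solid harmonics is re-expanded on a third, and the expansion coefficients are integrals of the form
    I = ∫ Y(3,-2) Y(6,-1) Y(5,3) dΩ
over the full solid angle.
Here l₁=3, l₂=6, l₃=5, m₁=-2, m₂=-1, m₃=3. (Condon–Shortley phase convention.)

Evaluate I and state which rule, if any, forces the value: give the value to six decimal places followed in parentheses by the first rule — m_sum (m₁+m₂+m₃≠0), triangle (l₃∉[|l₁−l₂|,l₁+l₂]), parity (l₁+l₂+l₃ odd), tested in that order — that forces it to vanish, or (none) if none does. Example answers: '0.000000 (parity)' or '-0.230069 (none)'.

0.166435 (none)

Checks pass: Σm=0; 14 even; l₃=5∈[3,9].
(2·3+1)(2·6+1)(2·5+1) = 1001
Δ: 4! 2! 8! / 15! → 1/675675
sum: t=1:−1/8640 t=2:+1/2304 t=3:−1/8640 = 7/34560
3j²(3 6 5; 0 0 0) = Δ·Π!·Σ² = 7/429  (sign -1)
sum: t=3:−1/17280 t=4:+1/120960 = -1/20160
3j²(3 6 5; -2 -1 3) = Δ·Π!·Σ² = 64/3003  (sign -1)
combine: 4πI² = 1001·7/429·64/3003 = 448/1287
take √, sign +1: I = 0.16643505
No selection rule forces the value: the integral is nonzero (none).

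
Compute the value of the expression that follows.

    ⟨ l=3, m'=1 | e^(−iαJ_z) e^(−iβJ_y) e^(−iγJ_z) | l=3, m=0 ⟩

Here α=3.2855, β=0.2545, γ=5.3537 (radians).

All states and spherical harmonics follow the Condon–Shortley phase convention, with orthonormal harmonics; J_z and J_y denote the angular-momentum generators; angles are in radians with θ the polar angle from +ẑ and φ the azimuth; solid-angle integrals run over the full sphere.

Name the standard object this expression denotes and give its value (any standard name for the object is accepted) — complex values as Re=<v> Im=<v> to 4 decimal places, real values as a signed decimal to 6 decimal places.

Wigner D-matrix element, Re=0.3974 Im=-0.0576

This is a Wigner D-matrix element — the rotation-matrix element ⟨l m'| R(α,β,γ) |l m⟩ in the angular-momentum basis.
Split into d^3_{1,0}(β=0.2545) × two z-phases.
Half-angle: c=0.991915, s=0.126907. N=√(24·2·6·6)=41.569219
Admissible k: 0..2 (factorial args all ≥0)
  k=0: (−1)^1·41.5692/(12)·0.9919^5·0.1269^1 = -0.422131
  k=1: (−1)^2·41.5692/(4)·0.9919^3·0.1269^3 = +0.020730
  k=2: (−1)^3·41.5692/(12)·0.9919^1·0.1269^5 = -0.000113
d^3_{1,0}(0.2545) = -0.422131 +0.020730 -0.000113 = -0.401515
Phases: e^{-i·(1)·3.2855}=-0.989663+0.143411i, e^{-i·(0)·5.3537}=+1.000000+0.000000i ⇒ D=+0.397364-0.057582i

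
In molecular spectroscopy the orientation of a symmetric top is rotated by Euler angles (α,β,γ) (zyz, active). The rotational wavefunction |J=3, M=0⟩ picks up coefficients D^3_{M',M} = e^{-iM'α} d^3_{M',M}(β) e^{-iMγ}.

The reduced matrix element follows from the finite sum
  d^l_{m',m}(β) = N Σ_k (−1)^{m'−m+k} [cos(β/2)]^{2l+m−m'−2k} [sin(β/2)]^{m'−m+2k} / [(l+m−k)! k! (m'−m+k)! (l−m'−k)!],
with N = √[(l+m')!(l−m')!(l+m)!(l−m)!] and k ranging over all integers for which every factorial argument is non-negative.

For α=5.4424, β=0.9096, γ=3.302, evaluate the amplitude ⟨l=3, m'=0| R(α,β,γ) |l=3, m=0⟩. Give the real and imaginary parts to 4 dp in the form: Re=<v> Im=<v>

D^3_{0,0}(5.4424,0.9096,3.3020) = e^{-i·0·5.4424}·d^3_{0,0}(0.9096)·e^{-i·0·3.3020}. Compute d first:
c=cos(0.909600/2)=0.898349, s=sin(0.909600/2)=0.439283; N=√[6·6·6·6]=36.000000
k: max(0,(0)−(0))=0 … min(3+(0),3−(0))=3
  k=0: (−1)^0·36.0000/(36)·0.8983^6·0.4393^0 = +0.525618
  k=1: (−1)^1·36.0000/(4)·0.8983^4·0.4393^2 = -1.131125
  k=2: (−1)^2·36.0000/(4)·0.8983^2·0.4393^4 = +0.270464
  k=3: (−1)^3·36.0000/(36)·0.8983^0·0.4393^6 = -0.007186
d^3_{0,0}(0.9096) = +0.525618 -1.131125 +0.270464 -0.007186 = -0.342229
D = (+1.000000+0.000000i)·(-0.342229)·(+1.000000+0.000000i) = -0.342229+0.000000i

Re=-0.3422 Im=0.0000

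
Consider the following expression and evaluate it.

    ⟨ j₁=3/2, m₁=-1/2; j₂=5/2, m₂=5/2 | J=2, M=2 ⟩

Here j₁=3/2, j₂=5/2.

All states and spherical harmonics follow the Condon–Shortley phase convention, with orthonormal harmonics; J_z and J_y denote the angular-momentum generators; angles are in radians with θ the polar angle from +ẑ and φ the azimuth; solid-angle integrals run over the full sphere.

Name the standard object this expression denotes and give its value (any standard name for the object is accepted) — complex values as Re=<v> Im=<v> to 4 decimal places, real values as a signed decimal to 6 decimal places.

Clebsch–Gordan coefficient, +√(10/21) ≈ +0.690066

This is a Clebsch–Gordan (vector-coupling) coefficient.
triangle: 2!×1!×3!/7! = 12/5040
(j±m)!: 1!×2!×5!×0!×4!×0! = 5760
prefactor² = (2J+1)×Δ×N² = 480/7
  k=2: +1/(2!×0!×0!×3!×1!×0!) = 1/12
Σ = 1/12  ⇒  CG² = 480/7×(1/12)² = 10/21
CG = +√(10/21) = +0.690066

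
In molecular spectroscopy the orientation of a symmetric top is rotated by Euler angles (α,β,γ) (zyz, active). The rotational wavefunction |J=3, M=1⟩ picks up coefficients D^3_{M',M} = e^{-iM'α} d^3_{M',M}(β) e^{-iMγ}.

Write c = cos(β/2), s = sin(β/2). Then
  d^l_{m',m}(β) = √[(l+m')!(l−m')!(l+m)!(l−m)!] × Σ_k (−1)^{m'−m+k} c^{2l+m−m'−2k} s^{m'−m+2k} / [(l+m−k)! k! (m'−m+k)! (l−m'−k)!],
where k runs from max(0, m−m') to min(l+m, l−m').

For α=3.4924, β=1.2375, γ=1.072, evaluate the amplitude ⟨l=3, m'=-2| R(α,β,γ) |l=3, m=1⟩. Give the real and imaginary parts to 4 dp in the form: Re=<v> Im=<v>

Re=0.4642 Im=-0.1803

First d^3_{-2,1}(β=1.2375), then the phase factors e^{-i(-2)α} and e^{-i(1)γ}:
c=cos(1.237500/2)=0.814604, s=sin(1.237500/2)=0.580017; N=√[1·120·24·2]=75.894664
The bounds max(0,m−m')=3 and min(l+m,l−m')=4 give 2 terms
  k=3: (−1)^0·75.8947/(12)·0.8146^3·0.5800^3 = +0.667103
  k=4: (−1)^1·75.8947/(24)·0.8146^1·0.5800^5 = -0.169103
d^3_{-2,1}(1.2375) = +0.667103 -0.169103 = +0.498000
D = (+0.763801+0.645452i)·(+0.498000)·(+0.478369-0.878159i) = +0.464229-0.180263i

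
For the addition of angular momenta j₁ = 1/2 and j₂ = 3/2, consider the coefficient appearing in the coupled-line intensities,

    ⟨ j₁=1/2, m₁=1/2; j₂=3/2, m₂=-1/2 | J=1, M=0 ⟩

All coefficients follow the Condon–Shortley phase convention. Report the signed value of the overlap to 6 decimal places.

j₁+j₂−J=1  J+j₁−j₂=0  J−j₁+j₂=2  j₁+j₂+J+1=4
(j₁±m₁, j₂±m₂, J±M) = (1,0,1,2,1,1)
P² = 1/2
sum k=0..0:
  [0] +1/1 = 1
S = 1
C² = P²·S² = 1/2 ; C = +0.707107

+0.707107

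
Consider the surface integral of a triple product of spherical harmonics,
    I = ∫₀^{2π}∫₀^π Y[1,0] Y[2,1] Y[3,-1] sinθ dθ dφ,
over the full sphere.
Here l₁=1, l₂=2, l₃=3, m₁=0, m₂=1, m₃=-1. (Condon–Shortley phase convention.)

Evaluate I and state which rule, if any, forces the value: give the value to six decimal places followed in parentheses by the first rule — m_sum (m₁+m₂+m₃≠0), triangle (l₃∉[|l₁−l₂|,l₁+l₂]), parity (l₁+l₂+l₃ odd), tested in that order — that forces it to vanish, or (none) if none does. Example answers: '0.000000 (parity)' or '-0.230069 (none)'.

-0.233597 (none)

Rules hold: Σm=0, L=6 even, 1≤3≤3.
N = 3·5·7 = 105
Δ = 0!·2!·4!/7! = 1/105
Racah Σ t=0..0: t=0:+1/4 = 1/4
⇒ 3j(1 2 3; 0 0 0)² = 3/35, sgn -1
Racah Σ t=0..0: t=0:+1/6 = 1/6
⇒ 3j(1 2 3; 0 1 -1)² = 8/105, sgn +1
4πI² = N·(3j₀)²·(3jₘ)² = 24/35
I = -1·√(0.685714/4π) = -0.23359668
No selection rule forces the value: the integral is nonzero (none).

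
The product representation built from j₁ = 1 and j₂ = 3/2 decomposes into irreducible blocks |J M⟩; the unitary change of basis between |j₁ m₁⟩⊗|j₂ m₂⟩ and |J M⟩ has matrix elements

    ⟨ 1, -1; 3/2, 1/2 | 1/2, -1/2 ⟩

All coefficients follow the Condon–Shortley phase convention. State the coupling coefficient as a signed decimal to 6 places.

+0.408248

j₁+j₂−J=2  J+j₁−j₂=0  J−j₁+j₂=1  j₁+j₂+J+1=4
(j₁±m₁, j₂±m₂, J±M) = (0,2,2,1,0,1)
P² = 2/3
sum k=2..2:
  [2] +1/2 = 1/2
S = 1/2
C² = P²·S² = 1/6 ; C = +0.408248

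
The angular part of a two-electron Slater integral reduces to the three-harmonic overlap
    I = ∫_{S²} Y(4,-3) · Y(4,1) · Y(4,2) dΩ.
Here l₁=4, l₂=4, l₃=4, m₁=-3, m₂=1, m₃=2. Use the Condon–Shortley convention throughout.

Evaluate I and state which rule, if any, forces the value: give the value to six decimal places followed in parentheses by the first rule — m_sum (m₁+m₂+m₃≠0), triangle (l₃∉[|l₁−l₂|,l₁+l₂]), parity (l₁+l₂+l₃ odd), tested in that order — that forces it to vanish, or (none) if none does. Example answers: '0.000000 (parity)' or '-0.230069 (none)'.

-0.063661 (none)

Rules hold: Σm=0, L=12 even, 0≤4≤8.
N = 9·9·9 = 729
Δ = 4!·4!·4!/13! = 1/450450
Racah Σ t=0..4: t=0:+1/13824 t=1:−1/216 t=2:+1/64 t=3:−1/216 t=4:+1/13824 = 5/768
⇒ 3j(4 4 4; 0 0 0)² = 18/1001, sgn +1
Racah Σ t=3..4: t=3:−1/576 t=4:+1/864 = -1/1728
⇒ 3j(4 4 4; -3 1 2)² = 5/1287, sgn -1
4πI² = N·(3j₀)²·(3jₘ)² = 7290/143143
I = -1·√(0.0509281/4π) = -0.06366105
No selection rule forces the value: the integral is nonzero (none).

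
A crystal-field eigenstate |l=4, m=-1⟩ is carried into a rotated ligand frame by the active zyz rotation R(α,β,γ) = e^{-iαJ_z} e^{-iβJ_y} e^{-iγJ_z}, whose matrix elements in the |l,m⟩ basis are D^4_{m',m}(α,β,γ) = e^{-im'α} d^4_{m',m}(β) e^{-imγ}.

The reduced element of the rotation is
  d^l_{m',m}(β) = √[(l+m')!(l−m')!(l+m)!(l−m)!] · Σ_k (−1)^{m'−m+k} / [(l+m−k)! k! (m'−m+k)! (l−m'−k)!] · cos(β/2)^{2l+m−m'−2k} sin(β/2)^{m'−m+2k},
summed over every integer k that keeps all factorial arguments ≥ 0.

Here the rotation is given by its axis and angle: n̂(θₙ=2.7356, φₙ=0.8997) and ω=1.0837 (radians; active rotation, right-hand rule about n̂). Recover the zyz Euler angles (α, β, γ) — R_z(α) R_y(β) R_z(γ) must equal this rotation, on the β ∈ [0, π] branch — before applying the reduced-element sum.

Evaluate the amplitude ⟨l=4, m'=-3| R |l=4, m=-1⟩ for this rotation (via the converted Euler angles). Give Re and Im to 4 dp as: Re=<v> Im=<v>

Re=-0.2625 Im=0.0590

Axis–angle → zyz. n̂ = (sinθₙcosφₙ, sinθₙsinφₙ, cosθₙ) = (+0.245586, +0.309286, -0.918711), ω = 1.0837.
R = I cosω + sinω [n̂]ₓ + (1−cosω) n̂n̂ᵀ gives
  R = [+0.500144, +0.852265, +0.153298; -0.771457, +0.518946, -0.368171; -0.393332, +0.065876, +0.917033]
β = atan2(√(R₁₃²+R₂₃²), R₃₃) = 0.410219; α = atan2(R₂₃, R₁₃) mod 2π = 5.106934; γ = atan2(R₃₂, −R₃₁) mod 2π = 0.165941
D^4_{-3,-1}(5.1069,0.4102,0.1659) = e^{-i·-3·5.1069}·d^4_{-3,-1}(0.4102)·e^{-i·-1·0.1659}. Compute d first:
With c≡cos(β/2)=0.979039 and s≡sin(β/2)=0.203675, N=[1·5040·6·120]^{1/2}=1904.940944
k: max(0,(-1)−(-3))=2 … min(4+(-1),4−(-3))=3
  k=2: (−1)^0·1904.9409/(240)·0.9790^6·0.2037^2 = +0.289963
  k=3: (−1)^1·1904.9409/(144)·0.9790^4·0.2037^4 = -0.020915
d^4_{-3,-1}(0.4102) = +0.289963 -0.020915 = +0.269048
Phases: e^{-i·(-3)·5.1069}=-0.925984+0.377562i, e^{-i·(-1)·0.1659}=+0.986263+0.165180i ⇒ D=-0.262491+0.059035i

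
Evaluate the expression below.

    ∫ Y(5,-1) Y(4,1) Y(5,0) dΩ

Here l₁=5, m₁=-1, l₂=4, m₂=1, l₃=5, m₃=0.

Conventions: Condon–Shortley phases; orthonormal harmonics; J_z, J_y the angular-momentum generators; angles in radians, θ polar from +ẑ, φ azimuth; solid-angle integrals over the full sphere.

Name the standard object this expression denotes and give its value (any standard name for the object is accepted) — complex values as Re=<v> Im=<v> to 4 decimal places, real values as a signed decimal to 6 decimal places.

Gaunt coefficient, -0.053153

This is a Gaunt coefficient — the integral of a triple product of spherical harmonics over the sphere.
m-sum 0 ✓  L=14 even ✓  1≤5≤9 ✓
Π(2lᵢ+1) = 11×9×11 = 1089
triangle coeff Δ(5,4,5) = 1/3153150
Σ_t [0,4]: t=0:+1/69120 t=1:−1/1728 t=2:+1/576 t=3:−1/1728 t=4:+1/69120 = 7/11520
(3j)²=2/143 [(5 4 5; 0 0 0)], sign=-1
Σ_t [1,4]: t=1:−1/17280 t=2:+1/1152 t=3:−1/864 t=4:+1/6912 = -7/34560
(3j)²=1/429 [(5 4 5; -1 1 0)], sign=+1
⇒ 4πI² = 6/169
I = (-1)√(6/169/(4π)) = -0.05315295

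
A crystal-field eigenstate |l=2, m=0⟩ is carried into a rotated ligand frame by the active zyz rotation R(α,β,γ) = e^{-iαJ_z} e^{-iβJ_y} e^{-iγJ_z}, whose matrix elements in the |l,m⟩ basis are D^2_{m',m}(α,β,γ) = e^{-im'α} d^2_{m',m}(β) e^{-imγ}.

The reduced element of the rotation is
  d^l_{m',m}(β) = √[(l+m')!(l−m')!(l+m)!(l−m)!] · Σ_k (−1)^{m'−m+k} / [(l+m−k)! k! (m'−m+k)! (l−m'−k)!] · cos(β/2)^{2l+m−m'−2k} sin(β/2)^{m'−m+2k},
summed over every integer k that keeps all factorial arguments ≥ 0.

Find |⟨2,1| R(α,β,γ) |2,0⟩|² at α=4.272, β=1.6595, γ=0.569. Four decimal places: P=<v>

D^2_{1,0}(4.2720,1.6595,0.5690) = e^{-i·1·4.2720}·d^2_{1,0}(1.6595)·e^{-i·0·0.5690}. Compute d first:
Half-angle: c=0.675060, s=0.737763. N=√(6·1·2·2)=4.898979
k∈{0,1} keeps every argument non-negative
  k=0: (−1)^1·4.8990/(2)·0.6751^3·0.7378^1 = -0.555930
  k=1: (−1)^2·4.8990/(2)·0.6751^1·0.7378^3 = +0.664000
d^2_{1,0}(1.6595) = -0.555930 +0.664000 = +0.108070
|D^2_{1,0}|² = |d^2_{1,0}(β)|² = (+0.108070)² = 0.011679 (the z-rotation phases have unit modulus)

P=0.0117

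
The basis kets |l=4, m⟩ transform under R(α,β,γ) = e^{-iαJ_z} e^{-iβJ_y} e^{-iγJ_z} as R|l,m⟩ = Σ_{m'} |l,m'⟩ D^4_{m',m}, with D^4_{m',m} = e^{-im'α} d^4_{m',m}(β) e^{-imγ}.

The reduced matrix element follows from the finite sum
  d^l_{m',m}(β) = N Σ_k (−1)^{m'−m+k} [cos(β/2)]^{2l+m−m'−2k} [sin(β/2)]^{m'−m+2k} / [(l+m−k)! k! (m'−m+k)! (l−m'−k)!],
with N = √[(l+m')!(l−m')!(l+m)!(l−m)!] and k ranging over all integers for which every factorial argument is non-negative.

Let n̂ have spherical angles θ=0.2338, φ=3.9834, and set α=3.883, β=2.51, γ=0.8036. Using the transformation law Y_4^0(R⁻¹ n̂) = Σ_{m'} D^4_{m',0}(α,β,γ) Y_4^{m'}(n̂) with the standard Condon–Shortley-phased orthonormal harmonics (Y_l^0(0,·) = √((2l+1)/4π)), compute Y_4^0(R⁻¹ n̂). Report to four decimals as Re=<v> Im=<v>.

Re=-0.3625 Im=0.0000

Need the full column D^4_{m',0} for m'=−4..4 at α=3.8830, β=2.5100, γ=0.8036.
cos(β/2)=0.310574, sin(β/2)=0.950549
d^4_{-4,0}: single k=4 term ⇒ +0.063549;  D = -0.062567+0.011125i
d^4_{-3,0}: k∈[3..4] ⇒ +0.029364 -0.275062 = -0.245698;  D = -0.149363+0.195086i
d^4_{-2,0}: k∈[2..4] ⇒ +0.007692 -0.192153 +0.674991 = +0.490531;  D = +0.043102+0.488634i
d^4_{-1,0}: k∈[1..4] ⇒ +0.001185 -0.066591 +0.623782 -0.973873 = -0.415496;  D = +0.306436+0.280596i
d^4_{0,0}: k∈[0..4] ⇒ +0.000087 -0.012973 +0.273438 -1.138405 +0.666496 = -0.211358;  D = -0.211358+0.000000i
d^4_{1,0}: k∈[0..3] ⇒ -0.001185 +0.066591 -0.623782 +0.973873 = +0.415496;  D = -0.306436+0.280596i
d^4_{2,0}: k∈[0..2] ⇒ +0.007692 -0.192153 +0.674991 = +0.490531;  D = +0.043102-0.488634i
d^4_{3,0}: k∈[0..1] ⇒ -0.029364 +0.275062 = +0.245698;  D = +0.149363+0.195086i
d^4_{4,0}: single k=0 term ⇒ +0.063549;  D = -0.062567-0.011125i
Y_4^{m'}(θ=0.2338,φ=3.9834) and Σ D·Y over m':
  (-0.0626+0.0111i)·(-0.0012+0.0003i)  (-0.1494+0.1951i)·(+0.0124+0.0088i)  (+0.0431+0.4886i)·(-0.0114-0.1003i)  (+0.3064+0.2806i)·(-0.2574+0.2882i)  (-0.2114+0.0000i)·(+0.6298+0.0000i)  (-0.3064+0.2806i)·(+0.2574+0.2882i)  (+0.0431-0.4886i)·(-0.0114+0.1003i)  (+0.1494+0.1951i)·(-0.0124+0.0088i)  (-0.0626-0.0111i)·(-0.0012-0.0003i)
Y_4^0(R⁻¹ n̂) = -0.362494-0.000000i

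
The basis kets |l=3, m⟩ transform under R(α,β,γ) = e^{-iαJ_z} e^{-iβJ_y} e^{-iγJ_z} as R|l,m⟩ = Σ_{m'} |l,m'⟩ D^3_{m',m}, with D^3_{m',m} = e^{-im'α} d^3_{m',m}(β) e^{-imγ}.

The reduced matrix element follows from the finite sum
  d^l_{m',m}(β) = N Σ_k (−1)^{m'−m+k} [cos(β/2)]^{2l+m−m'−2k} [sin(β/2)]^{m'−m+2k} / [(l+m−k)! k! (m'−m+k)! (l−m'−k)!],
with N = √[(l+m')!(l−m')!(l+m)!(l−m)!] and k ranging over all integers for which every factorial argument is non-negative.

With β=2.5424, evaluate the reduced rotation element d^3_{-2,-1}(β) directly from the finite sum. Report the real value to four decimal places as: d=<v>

d^3_{-2,-1}(β=2.5424) via the finite sum:
c=cos(2.542400/2)=0.295135, s=sin(2.542400/2)=0.955456; N=√[1·120·2·24]=75.894664
k: max(0,(-1)−(-2))=1 … min(3+(-1),3−(-2))=2
  k=1: (−1)^0·75.8947/(24)·0.2951^5·0.9555^1 = +0.006766
  k=2: (−1)^1·75.8947/(12)·0.2951^3·0.9555^3 = -0.141815
d^3_{-2,-1}(2.5424) = +0.006766 -0.141815 = -0.135049

d=-0.1350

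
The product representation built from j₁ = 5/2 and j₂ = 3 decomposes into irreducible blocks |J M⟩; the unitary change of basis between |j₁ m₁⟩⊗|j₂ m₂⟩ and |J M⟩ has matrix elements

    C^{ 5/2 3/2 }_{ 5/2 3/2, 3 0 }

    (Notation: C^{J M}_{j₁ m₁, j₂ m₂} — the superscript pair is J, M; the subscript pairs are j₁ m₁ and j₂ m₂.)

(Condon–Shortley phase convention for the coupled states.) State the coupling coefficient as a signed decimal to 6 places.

√[6·3!2!3!/9! · 4!1!3!3!4!1!] = √(864/35)
  +(−1)^0/∏(0,3,1,3,1,0)! = 1/36  (running 1/36)
  +(−1)^1/∏(1,2,0,2,2,1)! = -1/8  (running -7/72)
⟨..|..⟩ = √(864/35)·(-7/72) = -0.483046

−√(7/30) ≈ -0.483046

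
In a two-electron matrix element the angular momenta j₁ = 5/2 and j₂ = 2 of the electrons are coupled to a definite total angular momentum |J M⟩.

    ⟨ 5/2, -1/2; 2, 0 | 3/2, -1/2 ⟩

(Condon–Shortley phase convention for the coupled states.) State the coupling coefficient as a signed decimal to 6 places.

√[4·3!2!1!/7! · 2!3!2!2!1!2!] = √(32/35)
  +(−1)^1/∏(1,2,2,1,0,0)! = -1/4  (running -1/4)
  +(−1)^2/∏(2,1,1,0,1,1)! = 1/2  (running 1/4)
⟨..|..⟩ = √(32/35)·(1/4) = +0.239046

+0.239046  (= +√(2/35))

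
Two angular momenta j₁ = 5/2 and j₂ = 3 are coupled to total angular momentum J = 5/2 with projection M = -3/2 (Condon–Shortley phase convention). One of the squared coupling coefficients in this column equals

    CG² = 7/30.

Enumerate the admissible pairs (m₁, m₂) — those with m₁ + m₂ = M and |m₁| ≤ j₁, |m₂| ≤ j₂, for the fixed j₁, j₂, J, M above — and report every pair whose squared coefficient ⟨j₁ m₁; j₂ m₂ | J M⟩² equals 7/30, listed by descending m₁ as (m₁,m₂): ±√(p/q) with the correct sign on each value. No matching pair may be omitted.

Admissible pairs with m₁+m₂ = M = -3/2: (-5/2,1), (-3/2,0), (-1/2,-1), (1/2,-2), (3/2,-3)
  (m₁,m₂)=(3/2,-3): CG² = 8/21, CG = +√(8/21)
  (m₁,m₂)=(1/2,-2): CG² = 1/14, CG = −√(1/14)
  (m₁,m₂)=(-1/2,-1): CG² = 1/35, CG = −√(1/35)
  (m₁,m₂)=(-3/2,0): CG² = 7/30, CG = +√(7/30)   ← matches the target
  (m₁,m₂)=(-5/2,1): CG² = 2/7, CG = −√(2/7)
Pairs with CG² = 7/30: (-3/2,0): +√(7/30)

(-3/2,0): +√(7/30)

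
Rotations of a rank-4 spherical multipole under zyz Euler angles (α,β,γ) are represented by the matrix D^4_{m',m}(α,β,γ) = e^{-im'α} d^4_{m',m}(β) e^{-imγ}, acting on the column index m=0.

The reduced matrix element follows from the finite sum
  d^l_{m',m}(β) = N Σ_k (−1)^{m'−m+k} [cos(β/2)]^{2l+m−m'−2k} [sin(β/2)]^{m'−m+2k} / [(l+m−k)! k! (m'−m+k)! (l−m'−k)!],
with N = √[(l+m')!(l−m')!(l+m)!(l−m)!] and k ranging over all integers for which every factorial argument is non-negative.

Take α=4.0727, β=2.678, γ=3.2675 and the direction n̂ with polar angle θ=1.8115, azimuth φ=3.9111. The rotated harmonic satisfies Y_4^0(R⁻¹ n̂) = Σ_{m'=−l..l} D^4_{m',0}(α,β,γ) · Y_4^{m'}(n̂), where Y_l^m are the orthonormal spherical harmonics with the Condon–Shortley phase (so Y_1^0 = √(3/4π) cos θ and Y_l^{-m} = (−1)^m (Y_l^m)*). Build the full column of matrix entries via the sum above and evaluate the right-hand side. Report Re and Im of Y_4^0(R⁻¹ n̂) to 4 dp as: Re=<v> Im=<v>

Re=-0.3617 Im=0.0000

Need the full column D^4_{m',0} for m'=−4..4 at α=4.0727, β=2.6780, γ=3.2675.
cos(β/2)=0.229726, sin(β/2)=0.973255
d^4_{-4,0}: single k=4 term ⇒ +0.020907;  D = -0.017456-0.011507i
d^4_{-3,0}: k∈[3..4] ⇒ +0.006979 -0.125265 = -0.118286;  D = -0.111184+0.040368i
d^4_{-2,0}: k∈[2..4] ⇒ +0.001321 -0.063218 +0.425503 = +0.363606;  D = -0.104468+0.348276i
d^4_{-1,0}: k∈[1..4] ⇒ +0.000147 -0.015827 +0.284074 -0.849793 = -0.581399;  D = +0.347064+0.466445i
d^4_{0,0}: k∈[0..4] ⇒ +0.000008 -0.002228 +0.089960 -0.717632 +0.805034 = +0.175143;  D = +0.175143+0.000000i
d^4_{1,0}: k∈[0..3] ⇒ -0.000147 +0.015827 -0.284074 +0.849793 = +0.581399;  D = -0.347064+0.466445i
d^4_{2,0}: k∈[0..2] ⇒ +0.001321 -0.063218 +0.425503 = +0.363606;  D = -0.104468-0.348276i
d^4_{3,0}: k∈[0..1] ⇒ -0.006979 +0.125265 = +0.118286;  D = +0.111184+0.040368i
d^4_{4,0}: single k=0 term ⇒ +0.020907;  D = -0.017456+0.011507i
Y_4^{m'}(θ=1.8115,φ=3.9111) and Σ D·Y over m':
  (-0.0175-0.0115i)·(-0.3929-0.0250i)  (-0.1112+0.0404i)·(-0.1838-0.2023i)  (-0.1045+0.3483i)·(-0.0060+0.1899i)  (+0.3471+0.4664i)·(-0.2047+0.1983i)  (+0.1751+0.0000i)·(+0.1490+0.0000i)  (-0.3471+0.4664i)·(+0.2047+0.1983i)  (-0.1045-0.3483i)·(-0.0060-0.1899i)  (+0.1112+0.0404i)·(+0.1838-0.2023i)  (-0.0175+0.0115i)·(-0.3929+0.0250i)
Y_4^0(R⁻¹ n̂) = -0.361671-0.000000i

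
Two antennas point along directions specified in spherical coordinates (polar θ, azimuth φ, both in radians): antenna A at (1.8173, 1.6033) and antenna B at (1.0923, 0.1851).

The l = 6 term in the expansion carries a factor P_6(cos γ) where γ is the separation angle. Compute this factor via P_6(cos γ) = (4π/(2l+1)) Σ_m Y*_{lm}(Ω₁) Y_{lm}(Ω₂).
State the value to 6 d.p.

Summing Y*_{l m}(θ₁,φ₁)·Y_{l m}(θ₂,φ₂) over m ∈ [−6, 6]; prefactor 4π/(2·6+1) = 0.966644:
  term(m=-6) = (-0.057873, 0.075310)   from Y*(Ω₁)=(-0.394210, -0.077869), Y(Ω₂)=(0.104976, -0.211776)
  term(m=-5) = (-0.102801, -0.107517)   from Y*(Ω₁)=(0.056672, -0.345634), Y(Ω₂)=(0.255436, -0.339311)
  term(m=-4) = (-0.026328, 0.018416)   from Y*(Ω₁)=(-0.107956, -0.014116), Y(Ω₂)=(0.217849, -0.199076)
  term(m=-3) = (0.021053, 0.042730)   from Y*(Ω₁)=(0.033096, -0.338334), Y(Ω₂)=(-0.119068, 0.073873)
  term(m=-2) = (0.004519, -0.001424)   from Y*(Ω₁)=(-0.013822, -0.000900), Y(Ω₂)=(-0.318904, 0.123765)
  term(m=-1) = (-0.001022, -0.006647)   from Y*(Ω₁)=(0.010552, -0.324536), Y(Ω₂)=(0.020358, -0.003812)
  term(m=+0) = (0.003944, 0.000000)   from Y*(Ω₁)=(0.011697, -0.000000), Y(Ω₂)=(0.337150, 0.000000)
  term(m=+1) = (-0.001022, 0.006647)   from Y*(Ω₁)=(-0.010552, -0.324536), Y(Ω₂)=(-0.020358, -0.003812)
  term(m=+2) = (0.004519, 0.001424)   from Y*(Ω₁)=(-0.013822, 0.000900), Y(Ω₂)=(-0.318904, -0.123765)
  term(m=+3) = (0.021053, -0.042730)   from Y*(Ω₁)=(-0.033096, -0.338334), Y(Ω₂)=(0.119068, 0.073873)
  term(m=+4) = (-0.026328, -0.018416)   from Y*(Ω₁)=(-0.107956, 0.014116), Y(Ω₂)=(0.217849, 0.199076)
  term(m=+5) = (-0.102801, 0.107517)   from Y*(Ω₁)=(-0.056672, -0.345634), Y(Ω₂)=(-0.255436, -0.339311)
  term(m=+6) = (-0.057873, -0.075310)   from Y*(Ω₁)=(-0.394210, 0.077869), Y(Ω₂)=(0.104976, 0.211776)
Σ over m = (-0.320963, 0.000000); ×(4π/13) → (-0.310257, 0.000000). Real part: -0.310257

-0.310257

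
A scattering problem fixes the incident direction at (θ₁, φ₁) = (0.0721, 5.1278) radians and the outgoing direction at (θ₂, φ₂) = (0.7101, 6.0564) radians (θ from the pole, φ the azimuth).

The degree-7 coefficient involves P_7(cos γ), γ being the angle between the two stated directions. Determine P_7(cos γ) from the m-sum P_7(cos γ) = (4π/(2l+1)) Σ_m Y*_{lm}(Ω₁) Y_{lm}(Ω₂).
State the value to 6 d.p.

Summing Y*_{l m}(θ₁,φ₁)·Y_{l m}(θ₂,φ₂) over m ∈ [−7, 7]; prefactor 4π/(2·7+1) = 0.837758:
  term(m=-7) = +0.000000-0.000000i   from Y*(Ω₁)=-0.000000-0.000000i, Y(Ω₂)=-0.000418+0.025018i
  term(m=-6) = +0.000000+0.000000i   from Y*(Ω₁)=+0.000000-0.000000i, Y(Ω₂)=+0.022710+0.106507i
  term(m=-5) = -0.000000+0.000002i   from Y*(Ω₁)=+0.000007+0.000004i, Y(Ω₂)=+0.118364+0.253476i
  term(m=-4) = -0.000074+0.000048i   from Y*(Ω₁)=-0.000018+0.000195i, Y(Ω₂)=+0.277071+0.354321i
  term(m=-3) = -0.001156-0.000429i   from Y*(Ω₁)=-0.003091+0.001040i, Y(Ω₂)=+0.293801+0.237758i
  term(m=-2) = +0.000527+0.001789i   from Y*(Ω₁)=-0.025713-0.028162i, Y(Ω₂)=-0.043958-0.021428i
  term(m=-1) = -0.067194+0.089836i   from Y*(Ω₁)=+0.114721-0.260091i, Y(Ω₂)=-0.384542-0.088735i
  term(m=+0) = -0.075745+0.000000i   from Y*(Ω₁)=+1.014453-0.000000i, Y(Ω₂)=-0.074666+0.000000i
  term(m=+1) = -0.067194-0.089836i   from Y*(Ω₁)=-0.114721-0.260091i, Y(Ω₂)=+0.384542-0.088735i
  term(m=+2) = +0.000527-0.001789i   from Y*(Ω₁)=-0.025713+0.028162i, Y(Ω₂)=-0.043958+0.021428i
  term(m=+3) = -0.001156+0.000429i   from Y*(Ω₁)=+0.003091+0.001040i, Y(Ω₂)=-0.293801+0.237758i
  term(m=+4) = -0.000074-0.000048i   from Y*(Ω₁)=-0.000018-0.000195i, Y(Ω₂)=+0.277071-0.354321i
  term(m=+5) = -0.000000-0.000002i   from Y*(Ω₁)=-0.000007+0.000004i, Y(Ω₂)=-0.118364+0.253476i
  term(m=+6) = +0.000000-0.000000i   from Y*(Ω₁)=+0.000000+0.000000i, Y(Ω₂)=+0.022710-0.106507i
  term(m=+7) = +0.000000+0.000000i   from Y*(Ω₁)=+0.000000-0.000000i, Y(Ω₂)=+0.000418+0.025018i
Σ over m = -0.211539+0.000000i; ×(4π/15) → -0.177218+0.000000i. Real part: -0.177218

-0.177218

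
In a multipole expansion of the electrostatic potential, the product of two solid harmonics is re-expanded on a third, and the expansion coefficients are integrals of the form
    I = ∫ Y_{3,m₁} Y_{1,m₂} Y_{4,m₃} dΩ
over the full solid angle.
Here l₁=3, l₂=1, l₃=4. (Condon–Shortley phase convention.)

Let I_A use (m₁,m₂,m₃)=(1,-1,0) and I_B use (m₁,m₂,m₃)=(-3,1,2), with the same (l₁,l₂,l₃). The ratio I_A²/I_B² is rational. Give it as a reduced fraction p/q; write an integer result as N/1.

6/1

l's match ⇒ only the (l;m) 3-j factors differ between A and B.
A: triangle coeff Δ(3,1,4) = 1/252; Σ_t [0,0]: t=0:+1/96 = 1/96; (3j)²=1/42 [(3 1 4; 1 -1 0)], sign=+1
B: triangle coeff Δ(3,1,4) = 1/252; Σ_t [0,0]: t=0:+1/1440 = 1/1440; (3j)²=1/252 [(3 1 4; -3 1 2)], sign=+1
I_A²/I_B² = (1/42)/(1/252) = 6/1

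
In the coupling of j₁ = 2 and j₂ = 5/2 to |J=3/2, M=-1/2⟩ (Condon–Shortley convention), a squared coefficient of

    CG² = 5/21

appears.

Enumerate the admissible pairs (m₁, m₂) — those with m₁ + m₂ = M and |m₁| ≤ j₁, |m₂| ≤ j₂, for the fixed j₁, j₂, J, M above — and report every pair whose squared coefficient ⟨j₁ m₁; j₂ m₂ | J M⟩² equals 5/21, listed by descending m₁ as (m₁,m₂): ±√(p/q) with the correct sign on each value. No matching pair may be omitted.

Admissible pairs with m₁+m₂ = M = -1/2: (-2,3/2), (-1,1/2), (0,-1/2), (1,-3/2), (2,-5/2)
  (m₁,m₂)=(2,-5/2): CG² = 8/21, CG = +√(8/21)
  (m₁,m₂)=(1,-3/2): CG² = 2/105, CG = −√(2/105)
  (m₁,m₂)=(0,-1/2): CG² = 2/35, CG = −√(2/35)
  (m₁,m₂)=(-1,1/2): CG² = 5/21, CG = +√(5/21)   ← matches the target
  (m₁,m₂)=(-2,3/2): CG² = 32/105, CG = −√(32/105)
Pairs with CG² = 5/21: (-1,1/2): +√(5/21)

(-1,1/2): +√(5/21)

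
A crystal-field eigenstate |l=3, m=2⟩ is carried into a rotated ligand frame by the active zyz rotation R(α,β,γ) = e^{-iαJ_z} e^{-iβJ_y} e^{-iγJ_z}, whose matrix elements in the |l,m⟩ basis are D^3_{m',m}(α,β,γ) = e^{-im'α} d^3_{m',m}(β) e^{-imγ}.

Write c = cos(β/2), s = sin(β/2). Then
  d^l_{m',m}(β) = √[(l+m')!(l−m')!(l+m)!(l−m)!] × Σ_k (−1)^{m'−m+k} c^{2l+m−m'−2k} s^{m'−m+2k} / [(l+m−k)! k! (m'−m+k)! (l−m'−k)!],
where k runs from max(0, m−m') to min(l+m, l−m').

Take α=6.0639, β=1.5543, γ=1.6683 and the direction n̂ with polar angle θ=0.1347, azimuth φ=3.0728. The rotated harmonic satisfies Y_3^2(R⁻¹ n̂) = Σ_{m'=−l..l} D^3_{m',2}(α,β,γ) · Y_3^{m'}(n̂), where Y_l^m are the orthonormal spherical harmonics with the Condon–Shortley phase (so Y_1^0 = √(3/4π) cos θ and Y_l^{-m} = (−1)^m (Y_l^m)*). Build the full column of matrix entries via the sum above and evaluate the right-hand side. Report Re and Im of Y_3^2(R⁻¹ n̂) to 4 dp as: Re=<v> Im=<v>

Re=0.1160 Im=-0.0181

Need the full column D^3_{m',2} for m'=−3..3 at α=6.0639, β=1.5543, γ=1.6683.
cos(β/2)=0.712915, sin(β/2)=0.701250
d^3_{-3,2}: single k=5 term ⇒ +0.296128;  D = -0.194802+0.223034i
d^3_{-2,2}: k∈[4..5] ⇒ +0.614523 -0.118916 = +0.495607;  D = -0.399417+0.293415i
d^3_{-1,2}: k∈[3..4] ⇒ +0.790247 -0.382299 = +0.407947;  D = -0.373436+0.164216i
d^3_{0,2}: k∈[2..3] ⇒ +0.695758 -0.673176 = +0.022581;  D = -0.022153+0.004376i
d^3_{1,2}: k∈[1..2] ⇒ +0.408378 -0.790247 = -0.381869;  D = +0.381757+0.009270i
d^3_{2,2}: k∈[0..1] ⇒ +0.131288 -0.635137 = -0.503848;  D = +0.488977+0.121509i
d^3_{3,2}: single k=0 term ⇒ -0.316328;  D = +0.283045+0.141240i
Y_3^{m'}(θ=0.1347,φ=3.0728) and Σ D·Y over m':
  (-0.1948+0.2230i)·(-0.0010-0.0002i)  (-0.3994+0.2934i)·(+0.0181+0.0025i)  (-0.3734+0.1642i)·(-0.1693-0.0117i)  (-0.0222+0.0044i)·(+0.7062+0.0000i)  (+0.3818+0.0093i)·(+0.1693-0.0117i)  (+0.4890+0.1215i)·(+0.0181-0.0025i)  (+0.2830+0.1412i)·(+0.0010-0.0002i)
Y_3^2(R⁻¹ n̂) = +0.115961-0.018055i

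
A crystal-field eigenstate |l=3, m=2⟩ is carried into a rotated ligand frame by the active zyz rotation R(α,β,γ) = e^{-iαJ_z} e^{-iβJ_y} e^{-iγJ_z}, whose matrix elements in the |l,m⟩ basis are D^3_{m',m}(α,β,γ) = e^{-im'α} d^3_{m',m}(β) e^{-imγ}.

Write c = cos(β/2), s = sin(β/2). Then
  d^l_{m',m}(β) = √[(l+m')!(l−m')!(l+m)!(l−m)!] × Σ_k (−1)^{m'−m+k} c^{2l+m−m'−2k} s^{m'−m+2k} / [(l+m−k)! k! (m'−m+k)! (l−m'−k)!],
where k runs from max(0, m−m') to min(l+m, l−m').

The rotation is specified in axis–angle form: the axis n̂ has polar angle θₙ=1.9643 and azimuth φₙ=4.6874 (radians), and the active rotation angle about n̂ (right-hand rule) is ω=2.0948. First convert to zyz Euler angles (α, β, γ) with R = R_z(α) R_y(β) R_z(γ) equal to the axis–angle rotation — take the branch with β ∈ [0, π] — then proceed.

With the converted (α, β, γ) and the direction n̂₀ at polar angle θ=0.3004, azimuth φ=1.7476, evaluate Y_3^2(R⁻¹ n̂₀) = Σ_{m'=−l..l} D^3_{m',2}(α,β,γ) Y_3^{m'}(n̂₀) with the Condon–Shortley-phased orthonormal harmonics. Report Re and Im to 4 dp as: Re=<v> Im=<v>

Axis–angle → zyz. n̂ = (sinθₙcosφₙ, sinθₙsinφₙ, cosθₙ) = (-0.023077, -0.923283, -0.383427), ω = 2.0948.
R = I cosω + sinω [n̂]ₓ + (1−cosω) n̂n̂ᵀ gives
  R = [-0.499552, +0.363947, -0.786124; -0.300013, +0.778625, +0.551121; +0.812675, +0.511161, -0.279775]
β = atan2(√(R₁₃²+R₂₃²), R₃₃) = 1.854356; α = atan2(R₂₃, R₁₃) mod 2π = 2.530155; γ = atan2(R₃₂, −R₃₁) mod 2π = 2.580133
Need the full column D^3_{m',2} for m'=−3..3 at α=2.5302, β=1.8544, γ=2.5801.
cos(β/2)=0.600094, sin(β/2)=0.799930
d^3_{-3,2}: single k=5 term ⇒ +0.481453;  D = -0.364678+0.314336i
d^3_{-2,2}: k∈[4..5] ⇒ +0.737251 -0.262006 = +0.475245;  D = +0.472873-0.047425i
d^3_{-1,2}: k∈[3..4] ⇒ +0.699589 -0.621553 = +0.078036;  D = -0.068049-0.038196i
d^3_{0,2}: k∈[2..3] ⇒ +0.454507 -0.807618 = -0.353111;  D = -0.152916-0.318283i
d^3_{1,2}: k∈[1..2] ⇒ +0.196855 -0.699589 = -0.502733;  D = -0.081862+0.496024i
d^3_{2,2}: k∈[0..1] ⇒ +0.046700 -0.414906 = -0.368206;  D = +0.257640-0.263054i
d^3_{3,2}: single k=0 term ⇒ -0.152483;  D = -0.149900+0.027953i
Y_3^{m'}(θ=0.3004,φ=1.7476) and Σ D·Y over m':
  (-0.3647+0.3143i)·(+0.0055+0.0093i)  (+0.4729-0.0474i)·(-0.0802+0.0296i)  (-0.0680-0.0382i)·(-0.0599-0.3353i)  (-0.1529-0.3183i)·(+0.5569+0.0000i)  (-0.0819+0.4960i)·(+0.0599-0.3353i)  (+0.2576-0.2631i)·(-0.0802-0.0296i)  (-0.1499+0.0280i)·(-0.0055+0.0093i)
Y_3^2(R⁻¹ n̂) = -0.001780-0.066929i

Re=-0.0018 Im=-0.0669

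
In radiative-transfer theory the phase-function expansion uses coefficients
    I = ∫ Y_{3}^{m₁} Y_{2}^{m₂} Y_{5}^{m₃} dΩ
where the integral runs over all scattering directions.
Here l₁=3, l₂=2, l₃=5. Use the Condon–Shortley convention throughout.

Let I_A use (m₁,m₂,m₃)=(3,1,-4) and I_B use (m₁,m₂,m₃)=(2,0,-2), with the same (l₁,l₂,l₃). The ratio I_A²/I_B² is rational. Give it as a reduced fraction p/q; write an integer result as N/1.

Shared (l₁,l₂,l₃)=(3,2,5): N and (l;000)² cancel in I_A²/I_B².
A: Δ = 0!·6!·4!/11! = 1/2310; Racah Σ t=0..0: t=0:+1/4320 = 1/4320; ⇒ 3j(3 2 5; 3 1 -4)² = 2/55, sgn -1
B: Δ = 0!·6!·4!/11! = 1/2310; Racah Σ t=0..0: t=0:+1/480 = 1/480; ⇒ 3j(3 2 5; 2 0 -2)² = 3/110, sgn -1
I_A²/I_B² = (2/55)/(3/110) = 4/3

4/3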